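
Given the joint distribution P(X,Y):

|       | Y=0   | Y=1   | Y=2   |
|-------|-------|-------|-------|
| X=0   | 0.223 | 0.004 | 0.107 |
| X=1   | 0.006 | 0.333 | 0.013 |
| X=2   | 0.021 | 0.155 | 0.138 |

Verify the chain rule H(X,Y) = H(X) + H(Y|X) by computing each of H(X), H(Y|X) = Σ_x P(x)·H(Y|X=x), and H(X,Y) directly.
H(X) = 1.5834 bits, H(Y|X) = 0.8585 bits, H(X,Y) = 2.4419 bits

Marginal of X (row sums):
  P(X=0) = 0.223 + 0.004 + 0.107 = 0.334
  P(X=1) = 0.006 + 0.333 + 0.013 = 0.352
  P(X=2) = 0.021 + 0.155 + 0.138 = 0.314
H(X) = -[0.334·log₂(0.334) + 0.352·log₂(0.352) + 0.314·log₂(0.314)]
  = 0.52841 + 0.53024 + 0.52475 = 1.5834 bits

H(Y|X) = Σ_x P(x)·H(Y|X=x):
  X=0: P(X=0) = 0.334, P(Y|X=0) = (223/334, 2/167, 107/334) → H(Y|X=0) = 0.99168
  X=1: P(X=1) = 0.352, P(Y|X=1) = (3/176, 333/352, 13/352) → H(Y|X=1) = 0.35162
  X=2: P(X=2) = 0.314, P(Y|X=2) = (21/314, 155/314, 69/157) → H(Y|X=2) = 1.28502
H(Y|X) = 0.334·0.99168 + 0.352·0.35162 + 0.314·1.28502 = 0.8585 bits

H(X,Y) = -Σ_{x,y} P(x,y) log₂ P(x,y). Per-cell terms -P(x,y)·log₂P(x,y):
  X=0: 0.48277, 0.03186, 0.34500
  X=1: 0.04428, 0.52827, 0.08145
  X=2: 0.11704, 0.41690, 0.39430
Sum of the 9 terms: H(X,Y) = 2.4419 bits

Chain rule check:
  H(X) + H(Y|X) = 1.5834 + 0.8585 = 2.4419 bits
  H(X,Y) = 2.4419 bits
✓ Chain rule verified.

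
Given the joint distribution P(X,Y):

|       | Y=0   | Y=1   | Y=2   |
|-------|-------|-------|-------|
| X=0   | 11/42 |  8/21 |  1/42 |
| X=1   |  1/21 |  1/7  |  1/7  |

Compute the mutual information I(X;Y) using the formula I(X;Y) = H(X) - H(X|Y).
0.1852 bits

I(X;Y) = H(X) - H(X|Y)

Marginal of X (row sums):
  P(X=0) = 11/42 + 8/21 + 1/42 = 2/3
  P(X=1) = 1/21 + 1/7 + 1/7 = 1/3
H(X) = -[(2/3)·log₂(2/3) + (1/3)·log₂(1/3)]
  = 0.38998 + 0.52832 = 0.9183 bits

Marginal of Y (column sums):
  P(Y=0) = 11/42 + 1/21 = 13/42
  P(Y=1) = 8/21 + 1/7 = 11/21
  P(Y=2) = 1/42 + 1/7 = 1/6
H(X|Y) = Σ_y P(y)·H(X|Y=y):
  Y=0: P(Y=0) = 13/42, P(X|Y=0) = (11/13, 2/13) → H(X|Y=0) = 0.61938
  Y=1: P(Y=1) = 11/21, P(X|Y=1) = (8/11, 3/11) → H(X|Y=1) = 0.84535
  Y=2: P(Y=2) = 1/6, P(X|Y=2) = (1/7, 6/7) → H(X|Y=2) = 0.59167
H(X|Y) = (13/42)·0.61938 + (11/21)·0.84535 + (1/6)·0.59167 = 0.7331 bits

I(X;Y) = H(X) - H(X|Y) = 0.9183 - 0.7331 = 0.1852 bits

Cross-check via I(X;Y) = H(X) + H(Y) - H(X,Y): computing H(Y) from the column sums and H(X,Y) from the 6 cells in the same way gives H(Y) = 1.4432 bits and H(X,Y) = 2.1763 bits, so
I(X;Y) = 0.9183 + 1.4432 - 2.1763 = 0.1852 bits ✓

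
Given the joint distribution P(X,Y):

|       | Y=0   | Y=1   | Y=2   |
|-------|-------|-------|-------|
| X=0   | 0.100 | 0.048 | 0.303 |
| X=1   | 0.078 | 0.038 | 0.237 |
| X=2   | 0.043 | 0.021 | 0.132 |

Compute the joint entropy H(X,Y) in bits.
2.7209 bits

H(X,Y) = -Σ_{x,y} P(x,y) log₂ P(x,y). Per-cell terms -P(x,y)·log₂P(x,y):
  X=0: 0.33219, 0.21028, 0.52195
  X=1: 0.28707, 0.17928, 0.49226
  X=2: 0.19520, 0.11704, 0.38562
Sum of the 9 terms: H(X,Y) = 2.7209 bits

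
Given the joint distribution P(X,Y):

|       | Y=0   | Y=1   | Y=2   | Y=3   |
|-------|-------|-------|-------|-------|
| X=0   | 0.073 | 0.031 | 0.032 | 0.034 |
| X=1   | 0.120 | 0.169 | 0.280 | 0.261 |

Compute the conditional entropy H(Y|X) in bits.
1.9186 bits

H(Y|X) = H(X,Y) - H(X)

H(X,Y) = -Σ_{x,y} P(x,y) log₂ P(x,y). Per-cell terms -P(x,y)·log₂P(x,y):
  X=0: 0.27565, 0.15536, 0.15891, 0.16586
  X=1: 0.36707, 0.43347, 0.51422, 0.50579
Sum of the 8 terms: H(X,Y) = 2.5763 bits

Marginal of X (row sums):
  P(X=0) = 0.073 + 0.031 + 0.032 + 0.034 = 0.170
  P(X=1) = 0.120 + 0.169 + 0.280 + 0.261 = 0.830
H(X) = -[0.170·log₂(0.170) + 0.830·log₂(0.830)]
  = 0.43459 + 0.22312 = 0.6577 bits

H(Y|X) = H(X,Y) - H(X) = 2.5763 - 0.6577 = 1.9186 bits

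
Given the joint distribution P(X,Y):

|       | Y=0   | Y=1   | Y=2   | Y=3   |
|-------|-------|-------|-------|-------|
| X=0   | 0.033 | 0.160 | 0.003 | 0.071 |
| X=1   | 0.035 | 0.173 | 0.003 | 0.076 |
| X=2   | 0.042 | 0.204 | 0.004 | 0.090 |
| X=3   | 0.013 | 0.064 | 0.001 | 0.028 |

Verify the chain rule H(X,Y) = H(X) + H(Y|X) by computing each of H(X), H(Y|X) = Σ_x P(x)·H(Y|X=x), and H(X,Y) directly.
H(X) = 1.8979 bits, H(Y|X) = 1.3926 bits, H(X,Y) = 3.2905 bits

Marginal of X (row sums):
  P(X=0) = 0.033 + 0.160 + 0.003 + 0.071 = 0.267
  P(X=1) = 0.035 + 0.173 + 0.003 + 0.076 = 0.287
  P(X=2) = 0.042 + 0.204 + 0.004 + 0.090 = 0.340
  P(X=3) = 0.013 + 0.064 + 0.001 + 0.028 = 0.106
H(X) = -[0.267·log₂(0.267) + 0.287·log₂(0.287) + 0.340·log₂(0.340) + 0.106·log₂(0.106)]
  = 0.50866 + 0.51685 + 0.52917 + 0.34321 = 1.8979 bits

H(Y|X) = Σ_x P(x)·H(Y|X=x):
  X=0: P(X=0) = 0.267, P(Y|X=0) = (11/89, 160/267, 1/89, 71/267) → H(Y|X=0) = 1.39642
  X=1: P(X=1) = 0.287, P(Y|X=1) = (5/41, 173/287, 3/287, 76/287) → H(Y|X=1) = 1.38681
  X=2: P(X=2) = 0.340, P(Y|X=2) = (21/170, 3/5, 1/85, 9/34) → H(Y|X=2) = 1.39786
  X=3: P(X=3) = 0.106, P(Y|X=3) = (13/106, 32/53, 1/106, 14/53) → H(Y|X=3) = 1.38158
H(Y|X) = 0.267·1.39642 + 0.287·1.38681 + 0.340·1.39786 + 0.106·1.38158 = 1.3926 bits

H(X,Y) = -Σ_{x,y} P(x,y) log₂ P(x,y). Per-cell terms -P(x,y)·log₂P(x,y):
  X=0: 0.16241, 0.42302, 0.02514, 0.27094
  X=1: 0.16928, 0.43789, 0.02514, 0.28256
  X=2: 0.19209, 0.46785, 0.03186, 0.31265
  X=3: 0.08145, 0.25381, 0.00997, 0.14444
Sum of the 16 terms: H(X,Y) = 3.2905 bits

Chain rule check:
  H(X) + H(Y|X) = 1.8979 + 1.3926 = 3.2905 bits
  H(X,Y) = 3.2905 bits
✓ Chain rule verified.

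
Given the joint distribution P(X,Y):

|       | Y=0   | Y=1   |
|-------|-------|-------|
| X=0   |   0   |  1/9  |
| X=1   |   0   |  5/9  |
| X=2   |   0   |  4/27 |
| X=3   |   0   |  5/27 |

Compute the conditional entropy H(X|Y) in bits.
1.6820 bits

H(X|Y) = H(X,Y) - H(Y)

H(X,Y) = -Σ_{x,y} P(x,y) log₂ P(x,y). Per-cell terms -P(x,y)·log₂P(x,y):
  X=0: 0.00000, 0.35221
  X=1: 0.00000, 0.47111
  X=2: 0.00000, 0.40813
  X=3: 0.00000, 0.45055
  (cells with P = 0 contribute 0)
Sum of the 8 terms: H(X,Y) = 1.6820 bits

Marginal of Y (column sums):
  P(Y=0) = 0 + 0 + 0 + 0 = 0
  P(Y=1) = 1/9 + 5/9 + 4/27 + 5/27 = 1
H(Y) = -[1·log₂(1)]   (outcomes with P = 0 contribute 0)
  = 0.0000 bits

H(X|Y) = H(X,Y) - H(Y) = 1.6820 - 0.0000 = 1.6820 bits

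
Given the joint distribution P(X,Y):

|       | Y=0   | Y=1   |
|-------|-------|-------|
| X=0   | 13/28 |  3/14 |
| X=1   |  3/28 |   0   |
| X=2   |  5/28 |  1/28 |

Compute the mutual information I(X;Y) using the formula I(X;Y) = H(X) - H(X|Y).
0.0614 bits

I(X;Y) = H(X) - H(X|Y)

Marginal of X (row sums):
  P(X=0) = 13/28 + 3/14 = 19/28
  P(X=1) = 3/28 + 0 = 3/28
  P(X=2) = 5/28 + 1/28 = 3/14
H(X) = -[(19/28)·log₂(19/28) + (3/28)·log₂(3/28) + (3/14)·log₂(3/14)]
  = 0.379611 + 0.345256 + 0.476227 = 1.20109 bits

Marginal of Y (column sums):
  P(Y=0) = 13/28 + 3/28 + 5/28 = 3/4
  P(Y=1) = 3/14 + 0 + 1/28 = 1/4
H(X|Y) = Σ_y P(y)·H(X|Y=y):
  Y=0: P(Y=0) = 3/4, P(X|Y=0) = (13/21, 1/7, 5/21) → H(X|Y=0) = 1.322306
  Y=1: P(Y=1) = 1/4, P(X|Y=1) = (6/7, 0, 1/7) → H(X|Y=1) = 0.591673
H(X|Y) = (3/4)·1.322306 + (1/4)·0.591673 = 1.13965 bits

I(X;Y) = H(X) - H(X|Y) = 1.20109 - 1.13965 = 0.0614 bits

Cross-check via I(X;Y) = H(X) + H(Y) - H(X,Y): computing H(Y) from the column sums and H(X,Y) from the 6 cells in the same way gives H(Y) = 0.81128 bits and H(X,Y) = 1.95093 bits, so
I(X;Y) = 1.20109 + 0.81128 - 1.95093 = 0.0614 bits ✓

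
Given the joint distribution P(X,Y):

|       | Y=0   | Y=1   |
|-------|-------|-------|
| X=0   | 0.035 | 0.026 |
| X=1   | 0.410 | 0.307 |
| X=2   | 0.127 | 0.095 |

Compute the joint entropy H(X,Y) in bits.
2.0573 bits

H(X,Y) = -Σ_{x,y} P(x,y) log₂ P(x,y). Per-cell terms -P(x,y)·log₂P(x,y):
  X=0: 0.1693, 0.1369
  X=1: 0.5274, 0.5230
  X=2: 0.3781, 0.3226
Sum of the 6 terms: H(X,Y) = 2.0573 bits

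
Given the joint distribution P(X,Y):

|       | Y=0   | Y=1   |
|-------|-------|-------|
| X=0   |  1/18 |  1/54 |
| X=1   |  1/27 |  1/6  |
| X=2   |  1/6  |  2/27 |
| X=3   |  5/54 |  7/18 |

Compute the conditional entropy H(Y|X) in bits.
0.7539 bits

H(Y|X) = H(X,Y) - H(X)

H(X,Y) = -Σ_{x,y} P(x,y) log₂ P(x,y). Per-cell terms -P(x,y)·log₂P(x,y):
  X=0: 0.2317, 0.1066
  X=1: 0.1761, 0.4308
  X=2: 0.4308, 0.2781
  X=3: 0.3179, 0.5299
Sum of the 8 terms: H(X,Y) = 2.5019 bits

Marginal of X (row sums):
  P(X=0) = 1/18 + 1/54 = 2/27
  P(X=1) = 1/27 + 1/6 = 11/54
  P(X=2) = 1/6 + 2/27 = 13/54
  P(X=3) = 5/54 + 7/18 = 13/27
H(X) = -[(2/27)·log₂(2/27) + (11/54)·log₂(11/54) + (13/54)·log₂(13/54) + (13/27)·log₂(13/27)]
  = 0.2781 + 0.4676 + 0.4946 + 0.5077 = 1.7480 bits

H(Y|X) = H(X,Y) - H(X) = 2.5019 - 1.7480 = 0.7539 bits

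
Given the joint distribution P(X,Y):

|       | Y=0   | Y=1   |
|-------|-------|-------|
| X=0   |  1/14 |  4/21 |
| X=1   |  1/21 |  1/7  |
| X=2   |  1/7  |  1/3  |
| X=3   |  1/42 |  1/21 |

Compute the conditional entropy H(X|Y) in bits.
1.7416 bits

H(X|Y) = H(X,Y) - H(Y)

H(X,Y) = -Σ_{x,y} P(x,y) log₂ P(x,y). Per-cell terms -P(x,y)·log₂P(x,y):
  X=0: 0.27195, 0.45568
  X=1: 0.20916, 0.40105
  X=2: 0.40105, 0.52832
  X=3: 0.12839, 0.20916
Sum of the 8 terms: H(X,Y) = 2.60476 bits

Marginal of Y (column sums):
  P(Y=0) = 1/14 + 1/21 + 1/7 + 1/42 = 2/7
  P(Y=1) = 4/21 + 1/7 + 1/3 + 1/21 = 5/7
H(Y) = -[(2/7)·log₂(2/7) + (5/7)·log₂(5/7)]
  = 0.51639 + 0.34673 = 0.86312 bits

H(X|Y) = H(X,Y) - H(Y) = 2.60476 - 0.86312 = 1.7416 bits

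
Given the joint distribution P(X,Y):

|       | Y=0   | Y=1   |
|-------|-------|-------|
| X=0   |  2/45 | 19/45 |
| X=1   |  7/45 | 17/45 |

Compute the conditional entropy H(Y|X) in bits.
0.6762 bits

H(Y|X) = H(X,Y) - H(X)

H(X,Y) = -Σ_{x,y} P(x,y) log₂ P(x,y). Per-cell terms -P(x,y)·log₂P(x,y):
  X=0: 0.19964, 0.52521
  X=1: 0.41759, 0.53055
Sum of the 4 terms: H(X,Y) = 1.6730 bits

Marginal of X (row sums):
  P(X=0) = 2/45 + 19/45 = 7/15
  P(X=1) = 7/45 + 17/45 = 8/15
H(X) = -[(7/15)·log₂(7/15) + (8/15)·log₂(8/15)]
  = 0.51312 + 0.48367 = 0.9968 bits

H(Y|X) = H(X,Y) - H(X) = 1.6730 - 0.9968 = 0.6762 bits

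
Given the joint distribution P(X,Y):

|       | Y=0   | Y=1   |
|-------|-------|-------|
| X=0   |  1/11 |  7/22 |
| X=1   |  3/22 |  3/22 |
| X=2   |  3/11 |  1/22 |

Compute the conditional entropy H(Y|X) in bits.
0.7736 bits

H(Y|X) = H(X,Y) - H(X)

H(X,Y) = -Σ_{x,y} P(x,y) log₂ P(x,y). Per-cell terms -P(x,y)·log₂P(x,y):
  X=0: 0.31449, 0.52566
  X=1: 0.39197, 0.39197
  X=2: 0.51122, 0.20270
Sum of the 6 terms: H(X,Y) = 2.3380 bits

Marginal of X (row sums):
  P(X=0) = 1/11 + 7/22 = 9/22
  P(X=1) = 3/22 + 3/22 = 3/11
  P(X=2) = 3/11 + 1/22 = 7/22
H(X) = -[(9/22)·log₂(9/22) + (3/11)·log₂(3/11) + (7/22)·log₂(7/22)]
  = 0.52753 + 0.51122 + 0.52566 = 1.5644 bits

H(Y|X) = H(X,Y) - H(X) = 2.3380 - 1.5644 = 0.7736 bits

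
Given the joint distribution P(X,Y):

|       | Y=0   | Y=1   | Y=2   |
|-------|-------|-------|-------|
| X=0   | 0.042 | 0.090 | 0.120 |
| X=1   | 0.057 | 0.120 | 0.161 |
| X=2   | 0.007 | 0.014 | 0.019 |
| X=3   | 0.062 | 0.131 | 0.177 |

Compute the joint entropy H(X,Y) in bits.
3.2187 bits

H(X,Y) = -Σ_{x,y} P(x,y) log₂ P(x,y). Per-cell terms -P(x,y)·log₂P(x,y):
  X=0: 0.1921, 0.3127, 0.3671
  X=1: 0.2356, 0.3671, 0.4242
  X=2: 0.0501, 0.0862, 0.1086
  X=3: 0.2487, 0.3841, 0.4422
Sum of the 12 terms: H(X,Y) = 3.2187 bits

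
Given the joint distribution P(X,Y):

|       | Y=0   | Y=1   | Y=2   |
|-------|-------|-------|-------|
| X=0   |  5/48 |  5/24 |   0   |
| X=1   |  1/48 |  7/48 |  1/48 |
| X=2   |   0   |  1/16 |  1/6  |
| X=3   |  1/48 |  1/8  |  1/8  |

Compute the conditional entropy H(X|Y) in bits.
1.5877 bits

H(X|Y) = H(X,Y) - H(Y)

H(X,Y) = -Σ_{x,y} P(x,y) log₂ P(x,y). Per-cell terms -P(x,y)·log₂P(x,y):
  X=0: 0.33990, 0.47147, 0.00000
  X=1: 0.11635, 0.40507, 0.11635
  X=2: 0.00000, 0.25000, 0.43083
  X=3: 0.11635, 0.37500, 0.37500
  (cells with P = 0 contribute 0)
Sum of the 12 terms: H(X,Y) = 2.9963 bits

Marginal of Y (column sums):
  P(Y=0) = 5/48 + 1/48 + 0 + 1/48 = 7/48
  P(Y=1) = 5/24 + 7/48 + 1/16 + 1/8 = 13/24
  P(Y=2) = 0 + 1/48 + 1/6 + 1/8 = 5/16
H(Y) = -[(7/48)·log₂(7/48) + (13/24)·log₂(13/24) + (5/16)·log₂(5/16)]
  = 0.40507 + 0.47912 + 0.52440 = 1.4086 bits

H(X|Y) = H(X,Y) - H(Y) = 2.9963 - 1.4086 = 1.5877 bits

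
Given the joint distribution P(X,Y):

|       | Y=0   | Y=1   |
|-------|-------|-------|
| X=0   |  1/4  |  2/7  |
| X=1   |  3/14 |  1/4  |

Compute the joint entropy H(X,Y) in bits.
1.9926 bits

H(X,Y) = -Σ_{x,y} P(x,y) log₂ P(x,y). Per-cell terms -P(x,y)·log₂P(x,y):
  X=0: 0.5000, 0.5164
  X=1: 0.4762, 0.5000
Sum of the 4 terms: H(X,Y) = 1.9926 bits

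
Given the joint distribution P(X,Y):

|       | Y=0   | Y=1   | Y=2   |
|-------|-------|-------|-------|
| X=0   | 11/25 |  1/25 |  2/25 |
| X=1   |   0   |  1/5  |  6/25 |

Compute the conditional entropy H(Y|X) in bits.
0.9673 bits

H(Y|X) = H(X,Y) - H(X)

H(X,Y) = -Σ_{x,y} P(x,y) log₂ P(x,y). Per-cell terms -P(x,y)·log₂P(x,y):
  X=0: 0.52115, 0.18575, 0.29151
  X=1: 0.00000, 0.46439, 0.49413
  (cells with P = 0 contribute 0)
Sum of the 6 terms: H(X,Y) = 1.9569 bits

Marginal of X (row sums):
  P(X=0) = 11/25 + 1/25 + 2/25 = 14/25
  P(X=1) = 0 + 1/5 + 6/25 = 11/25
H(X) = -[(14/25)·log₂(14/25) + (11/25)·log₂(11/25)]
  = 0.46844 + 0.52115 = 0.9896 bits

H(Y|X) = H(X,Y) - H(X) = 1.9569 - 0.9896 = 0.9673 bits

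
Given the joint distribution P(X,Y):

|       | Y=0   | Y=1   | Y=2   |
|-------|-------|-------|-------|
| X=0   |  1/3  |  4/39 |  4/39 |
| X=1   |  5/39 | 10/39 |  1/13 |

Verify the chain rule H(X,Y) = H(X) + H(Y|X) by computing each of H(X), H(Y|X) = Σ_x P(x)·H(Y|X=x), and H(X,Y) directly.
H(X) = 0.9957 bits, H(Y|X) = 1.3746 bits, H(X,Y) = 2.3703 bits

Marginal of X (row sums):
  P(X=0) = 1/3 + 4/39 + 4/39 = 7/13
  P(X=1) = 5/39 + 10/39 + 1/13 = 6/13
H(X) = -[(7/13)·log₂(7/13) + (6/13)·log₂(6/13)]
  = 0.4809 + 0.5148 = 0.9957 bits

H(Y|X) = Σ_x P(x)·H(Y|X=x):
  X=0: P(X=0) = 7/13, P(Y|X=0) = (13/21, 4/21, 4/21) → H(Y|X=0) = 1.3397
  X=1: P(X=1) = 6/13, P(Y|X=1) = (5/18, 5/9, 1/6) → H(Y|X=1) = 1.4153
H(Y|X) = (7/13)·1.3397 + (6/13)·1.4153 = 1.3746 bits

H(X,Y) = -Σ_{x,y} P(x,y) log₂ P(x,y). Per-cell terms -P(x,y)·log₂P(x,y):
  X=0: 0.5283, 0.3370, 0.3370
  X=1: 0.3799, 0.5035, 0.2846
Sum of the 6 terms: H(X,Y) = 2.3703 bits

Chain rule check:
  H(X) + H(Y|X) = 0.9957 + 1.3746 = 2.3703 bits
  H(X,Y) = 2.3703 bits
✓ Chain rule verified.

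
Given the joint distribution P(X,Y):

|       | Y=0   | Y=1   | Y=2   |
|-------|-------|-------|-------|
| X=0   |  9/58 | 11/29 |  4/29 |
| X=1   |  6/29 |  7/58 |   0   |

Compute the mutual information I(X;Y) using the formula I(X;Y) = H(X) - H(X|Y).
0.1571 bits

I(X;Y) = H(X) - H(X|Y)

Marginal of X (row sums):
  P(X=0) = 9/58 + 11/29 + 4/29 = 39/58
  P(X=1) = 6/29 + 7/58 + 0 = 19/58
H(X) = -[(39/58)·log₂(39/58) + (19/58)·log₂(19/58)]
  = 0.385010 + 0.527431 = 0.91244 bits

Marginal of Y (column sums):
  P(Y=0) = 9/58 + 6/29 = 21/58
  P(Y=1) = 11/29 + 7/58 = 1/2
  P(Y=2) = 4/29 + 0 = 4/29
H(X|Y) = Σ_y P(y)·H(X|Y=y):
  Y=0: P(Y=0) = 21/58, P(X|Y=0) = (3/7, 4/7) → H(X|Y=0) = 0.985228
  Y=1: P(Y=1) = 1/2, P(X|Y=1) = (22/29, 7/29) → H(X|Y=1) = 0.797327
  Y=2: P(Y=2) = 4/29, P(X|Y=2) = (1, 0) → H(X|Y=2) = 0.000000
H(X|Y) = (21/58)·0.985228 + (1/2)·0.797327 + (4/29)·0.000000 = 0.75538 bits

I(X;Y) = H(X) - H(X|Y) = 0.91244 - 0.75538 = 0.1571 bits

Cross-check via I(X;Y) = H(X) + H(Y) - H(X,Y): computing H(Y) from the column sums and H(X,Y) from the 6 cells in the same way gives H(Y) = 1.42488 bits and H(X,Y) = 2.18026 bits, so
I(X;Y) = 0.91244 + 1.42488 - 2.18026 = 0.1571 bits ✓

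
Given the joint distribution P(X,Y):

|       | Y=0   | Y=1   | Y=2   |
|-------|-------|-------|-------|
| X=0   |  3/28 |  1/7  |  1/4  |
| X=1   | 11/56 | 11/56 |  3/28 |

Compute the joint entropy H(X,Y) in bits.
2.5140 bits

H(X,Y) = -Σ_{x,y} P(x,y) log₂ P(x,y). Per-cell terms -P(x,y)·log₂P(x,y):
  X=0: 0.34526, 0.40105, 0.50000
  X=1: 0.46120, 0.46120, 0.34526
Sum of the 6 terms: H(X,Y) = 2.5140 bits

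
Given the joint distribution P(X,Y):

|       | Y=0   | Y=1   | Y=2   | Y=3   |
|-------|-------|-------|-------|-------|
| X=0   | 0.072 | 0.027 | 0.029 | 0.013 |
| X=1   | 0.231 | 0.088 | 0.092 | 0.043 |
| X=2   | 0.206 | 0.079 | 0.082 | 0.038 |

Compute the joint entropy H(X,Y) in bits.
3.1863 bits

H(X,Y) = -Σ_{x,y} P(x,y) log₂ P(x,y). Per-cell terms -P(x,y)·log₂P(x,y):
  X=0: 0.2733, 0.1407, 0.1481, 0.0814
  X=1: 0.4883, 0.3086, 0.3167, 0.1952
  X=2: 0.4695, 0.2893, 0.2959, 0.1793
Sum of the 12 terms: H(X,Y) = 3.1863 bits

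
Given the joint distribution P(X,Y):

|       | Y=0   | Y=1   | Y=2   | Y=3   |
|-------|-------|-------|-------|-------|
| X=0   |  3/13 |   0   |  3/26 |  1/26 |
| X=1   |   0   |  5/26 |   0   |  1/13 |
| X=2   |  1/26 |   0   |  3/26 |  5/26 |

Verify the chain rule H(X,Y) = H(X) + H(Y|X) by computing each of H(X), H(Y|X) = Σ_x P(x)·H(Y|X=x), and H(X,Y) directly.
H(X) = 1.5697 bits, H(Y|X) = 1.1985 bits, H(X,Y) = 2.7682 bits

Marginal of X (row sums):
  P(X=0) = 3/13 + 0 + 3/26 + 1/26 = 5/13
  P(X=1) = 0 + 5/26 + 0 + 1/13 = 7/26
  P(X=2) = 1/26 + 0 + 3/26 + 5/26 = 9/26
H(X) = -[(5/13)·log₂(5/13) + (7/26)·log₂(7/26) + (9/26)·log₂(9/26)]
  = 0.5302 + 0.5097 + 0.5298 = 1.5697 bits

H(Y|X) = Σ_x P(x)·H(Y|X=x):
  X=0: P(X=0) = 5/13, P(Y|X=0) = (3/5, 0, 3/10, 1/10) → H(Y|X=0) = 1.2955
  X=1: P(X=1) = 7/26, P(Y|X=1) = (0, 5/7, 0, 2/7) → H(Y|X=1) = 0.8631
  X=2: P(X=2) = 9/26, P(Y|X=2) = (1/9, 0, 1/3, 5/9) → H(Y|X=2) = 1.3516
H(Y|X) = (5/13)·1.2955 + (7/26)·0.8631 + (9/26)·1.3516 = 1.1985 bits

H(X,Y) = -Σ_{x,y} P(x,y) log₂ P(x,y). Per-cell terms -P(x,y)·log₂P(x,y):
  X=0: 0.4882, 0.0000, 0.3595, 0.1808
  X=1: 0.0000, 0.4574, 0.0000, 0.2846
  X=2: 0.1808, 0.0000, 0.3595, 0.4574
  (cells with P = 0 contribute 0)
Sum of the 12 terms: H(X,Y) = 2.7682 bits

Chain rule check:
  H(X) + H(Y|X) = 1.5697 + 1.1985 = 2.7682 bits
  H(X,Y) = 2.7682 bits
✓ Chain rule verified.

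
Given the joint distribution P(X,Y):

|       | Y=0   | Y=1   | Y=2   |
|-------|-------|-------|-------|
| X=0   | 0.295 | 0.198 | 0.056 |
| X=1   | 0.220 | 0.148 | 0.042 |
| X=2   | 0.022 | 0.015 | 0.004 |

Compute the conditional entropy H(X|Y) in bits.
1.1913 bits

H(X|Y) = H(X,Y) - H(Y)

H(X,Y) = -Σ_{x,y} P(x,y) log₂ P(x,y). Per-cell terms -P(x,y)·log₂P(x,y):
  X=0: 0.519558, 0.462613, 0.232872
  X=1: 0.480573, 0.407937, 0.192086
  X=2: 0.121140, 0.090883, 0.031863
Sum of the 9 terms: H(X,Y) = 2.539525 bits

Marginal of Y (column sums):
  P(Y=0) = 0.295 + 0.220 + 0.022 = 0.537
  P(Y=1) = 0.198 + 0.148 + 0.015 = 0.361
  P(Y=2) = 0.056 + 0.042 + 0.004 = 0.102
H(Y) = -[0.537·log₂(0.537) + 0.361·log₂(0.361) + 0.102·log₂(0.102)]
  = 0.481692 + 0.530644 + 0.335923 = 1.348259 bits

H(X|Y) = H(X,Y) - H(Y) = 2.539525 - 1.348259 = 1.1913 bits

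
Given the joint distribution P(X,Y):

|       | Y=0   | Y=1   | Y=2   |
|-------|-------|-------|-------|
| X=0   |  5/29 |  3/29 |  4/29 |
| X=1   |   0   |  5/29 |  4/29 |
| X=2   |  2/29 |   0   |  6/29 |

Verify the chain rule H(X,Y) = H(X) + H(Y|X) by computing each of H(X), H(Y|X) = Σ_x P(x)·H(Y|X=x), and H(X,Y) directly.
H(X) = 1.5632 bits, H(Y|X) = 1.1747 bits, H(X,Y) = 2.7378 bits

Marginal of X (row sums):
  P(X=0) = 5/29 + 3/29 + 4/29 = 12/29
  P(X=1) = 0 + 5/29 + 4/29 = 9/29
  P(X=2) = 2/29 + 0 + 6/29 = 8/29
H(X) = -[(12/29)·log₂(12/29) + (9/29)·log₂(9/29) + (8/29)·log₂(8/29)]
  = 0.52677 + 0.52388 + 0.51255 = 1.5632 bits

H(Y|X) = Σ_x P(x)·H(Y|X=x):
  X=0: P(X=0) = 12/29, P(Y|X=0) = (5/12, 1/4, 1/3) → H(Y|X=0) = 1.55459
  X=1: P(X=1) = 9/29, P(Y|X=1) = (0, 5/9, 4/9) → H(Y|X=1) = 0.99108
  X=2: P(X=2) = 8/29, P(Y|X=2) = (1/4, 0, 3/4) → H(Y|X=2) = 0.81128
H(Y|X) = (12/29)·1.55459 + (9/29)·0.99108 + (8/29)·0.81128 = 1.1747 bits

H(X,Y) = -Σ_{x,y} P(x,y) log₂ P(x,y). Per-cell terms -P(x,y)·log₂P(x,y):
  X=0: 0.43725, 0.33859, 0.39420
  X=1: 0.00000, 0.43725, 0.39420
  X=2: 0.26607, 0.00000, 0.47028
  (cells with P = 0 contribute 0)
Sum of the 9 terms: H(X,Y) = 2.7378 bits

Chain rule check:
  H(X) + H(Y|X) = 1.5632 + 1.1747 = 2.7379 bits
  H(X,Y) = 2.7378 bits
✓ Chain rule verified (Δ = 0.0001 is 4-dp rounding noise: each of the three values was rounded independently).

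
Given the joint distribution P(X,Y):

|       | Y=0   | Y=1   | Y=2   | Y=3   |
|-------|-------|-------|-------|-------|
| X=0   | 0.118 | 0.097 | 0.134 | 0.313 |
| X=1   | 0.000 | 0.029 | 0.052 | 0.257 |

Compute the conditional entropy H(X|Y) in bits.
0.8231 bits

H(X|Y) = H(X,Y) - H(Y)

H(X,Y) = -Σ_{x,y} P(x,y) log₂ P(x,y). Per-cell terms -P(x,y)·log₂P(x,y):
  X=0: 0.36381, 0.32649, 0.38856, 0.52451
  X=1: 0.00000, 0.14813, 0.22180, 0.50376
  (cells with P = 0 contribute 0)
Sum of the 8 terms: H(X,Y) = 2.4771 bits

Marginal of Y (column sums):
  P(Y=0) = 0.118 + 0.000 = 0.118
  P(Y=1) = 0.097 + 0.029 = 0.126
  P(Y=2) = 0.134 + 0.052 = 0.186
  P(Y=3) = 0.313 + 0.257 = 0.570
H(Y) = -[0.118·log₂(0.118) + 0.126·log₂(0.126) + 0.186·log₂(0.186) + 0.570·log₂(0.570)]
  = 0.36381 + 0.37655 + 0.45135 + 0.46225 = 1.6540 bits

H(X|Y) = H(X,Y) - H(Y) = 2.4771 - 1.6540 = 0.8231 bits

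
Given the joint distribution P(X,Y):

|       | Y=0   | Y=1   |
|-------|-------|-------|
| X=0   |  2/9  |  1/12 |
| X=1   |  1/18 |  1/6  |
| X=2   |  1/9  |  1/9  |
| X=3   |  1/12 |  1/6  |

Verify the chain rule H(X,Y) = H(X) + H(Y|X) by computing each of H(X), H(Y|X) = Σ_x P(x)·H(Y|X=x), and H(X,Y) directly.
H(X) = 1.9871 bits, H(Y|X) = 0.8904 bits, H(X,Y) = 2.8774 bits

Marginal of X (row sums):
  P(X=0) = 2/9 + 1/12 = 11/36
  P(X=1) = 1/18 + 1/6 = 2/9
  P(X=2) = 1/9 + 1/9 = 2/9
  P(X=3) = 1/12 + 1/6 = 1/4
H(X) = -[(11/36)·log₂(11/36) + (2/9)·log₂(2/9) + (2/9)·log₂(2/9) + (1/4)·log₂(1/4)]
  = 0.522651 + 0.482206 + 0.482206 + 0.500000 = 1.9871 bits

H(Y|X) = Σ_x P(x)·H(Y|X=x):
  X=0: P(X=0) = 11/36, P(Y|X=0) = (8/11, 3/11) → H(Y|X=0) = 0.845351
  X=1: P(X=1) = 2/9, P(Y|X=1) = (1/4, 3/4) → H(Y|X=1) = 0.811278
  X=2: P(X=2) = 2/9, P(Y|X=2) = (1/2, 1/2) → H(Y|X=2) = 1.000000
  X=3: P(X=3) = 1/4, P(Y|X=3) = (1/3, 2/3) → H(Y|X=3) = 0.918296
H(Y|X) = (11/36)·0.845351 + (2/9)·0.811278 + (2/9)·1.000000 + (1/4)·0.918296 = 0.8904 bits

H(X,Y) = -Σ_{x,y} P(x,y) log₂ P(x,y). Per-cell terms -P(x,y)·log₂P(x,y):
  X=0: 0.482206, 0.298747
  X=1: 0.231663, 0.430827
  X=2: 0.352214, 0.352214
  X=3: 0.298747, 0.430827
Sum of the 8 terms: H(X,Y) = 2.8774 bits

Chain rule check:
  H(X) + H(Y|X) = 1.9871 + 0.8904 = 2.8775 bits
  H(X,Y) = 2.8774 bits
✓ Chain rule verified (Δ = 0.0001 is 4-dp rounding noise: each of the three values was rounded independently).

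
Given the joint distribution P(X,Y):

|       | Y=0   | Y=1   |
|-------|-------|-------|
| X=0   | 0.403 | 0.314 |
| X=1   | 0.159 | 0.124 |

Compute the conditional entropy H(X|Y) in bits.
0.8595 bits

H(X|Y) = H(X,Y) - H(Y)

H(X,Y) = -Σ_{x,y} P(x,y) log₂ P(x,y). Per-cell terms -P(x,y)·log₂P(x,y):
  X=0: 0.52839, 0.52475
  X=1: 0.42181, 0.37344
Sum of the 4 terms: H(X,Y) = 1.8484 bits

Marginal of Y (column sums):
  P(Y=0) = 0.403 + 0.159 = 0.562
  P(Y=1) = 0.314 + 0.124 = 0.438
H(Y) = -[0.562·log₂(0.562) + 0.438·log₂(0.438)]
  = 0.46722 + 0.52166 = 0.9889 bits

H(X|Y) = H(X,Y) - H(Y) = 1.8484 - 0.9889 = 0.8595 bits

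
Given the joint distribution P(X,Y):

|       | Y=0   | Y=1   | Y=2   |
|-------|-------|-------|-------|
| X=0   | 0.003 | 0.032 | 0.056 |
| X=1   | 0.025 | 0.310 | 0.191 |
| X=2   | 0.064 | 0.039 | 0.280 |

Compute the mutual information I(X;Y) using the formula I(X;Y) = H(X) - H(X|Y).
0.1861 bits

I(X;Y) = H(X) - H(X|Y)

Marginal of X (row sums):
  P(X=0) = 0.003 + 0.032 + 0.056 = 0.091
  P(X=1) = 0.025 + 0.310 + 0.191 = 0.526
  P(X=2) = 0.064 + 0.039 + 0.280 = 0.383
H(X) = -[0.091·log₂(0.091) + 0.526·log₂(0.526) + 0.383·log₂(0.383)]
  = 0.3147 + 0.4875 + 0.5303 = 1.3325 bits

Marginal of Y (column sums):
  P(Y=0) = 0.003 + 0.025 + 0.064 = 0.092
  P(Y=1) = 0.032 + 0.310 + 0.039 = 0.381
  P(Y=2) = 0.056 + 0.191 + 0.280 = 0.527
H(X|Y) = Σ_y P(y)·H(X|Y=y):
  Y=0: P(Y=0) = 0.092, P(X|Y=0) = (3/92, 25/92, 16/23) → H(X|Y=0) = 1.0360
  Y=1: P(Y=1) = 0.381, P(X|Y=1) = (32/381, 310/381, 13/127) → H(X|Y=1) = 0.8788
  Y=2: P(Y=2) = 0.527, P(X|Y=2) = (56/527, 191/527, 280/527) → H(X|Y=2) = 1.3591
H(X|Y) = 0.092·1.0360 + 0.381·0.8788 + 0.527·1.3591 = 1.1464 bits

I(X;Y) = H(X) - H(X|Y) = 1.3325 - 1.1464 = 0.1861 bits

Cross-check via I(X;Y) = H(X) + H(Y) - H(X,Y): computing H(Y) from the column sums and H(X,Y) from the 9 cells in the same way gives H(Y) = 1.3341 bits and H(X,Y) = 2.4805 bits, so
I(X;Y) = 1.3325 + 1.3341 - 2.4805 = 0.1861 bits ✓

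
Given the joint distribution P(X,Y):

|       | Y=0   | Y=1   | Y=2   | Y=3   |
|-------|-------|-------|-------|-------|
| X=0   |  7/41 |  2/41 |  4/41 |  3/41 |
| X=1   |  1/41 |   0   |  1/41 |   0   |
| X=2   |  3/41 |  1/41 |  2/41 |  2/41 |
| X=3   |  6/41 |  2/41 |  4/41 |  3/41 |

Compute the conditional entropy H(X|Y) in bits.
1.7006 bits

H(X|Y) = H(X,Y) - H(Y)

H(X,Y) = -Σ_{x,y} P(x,y) log₂ P(x,y). Per-cell terms -P(x,y)·log₂P(x,y):
  X=0: 0.435400, 0.212564, 0.327566, 0.276043
  X=1: 0.130672, 0.000000, 0.130672, 0.000000
  X=2: 0.276043, 0.130672, 0.212564, 0.212564
  X=3: 0.405745, 0.212564, 0.327566, 0.276043
  (cells with P = 0 contribute 0)
Sum of the 16 terms: H(X,Y) = 3.56668 bits

Marginal of Y (column sums):
  P(Y=0) = 7/41 + 1/41 + 3/41 + 6/41 = 17/41
  P(Y=1) = 2/41 + 0 + 1/41 + 2/41 = 5/41
  P(Y=2) = 4/41 + 1/41 + 2/41 + 4/41 = 11/41
  P(Y=3) = 3/41 + 0 + 2/41 + 3/41 = 8/41
H(Y) = -[(17/41)·log₂(17/41) + (5/41)·log₂(5/41) + (11/41)·log₂(11/41) + (8/41)·log₂(8/41)]
  = 0.526622 + 0.370198 + 0.509252 + 0.460010 = 1.86608 bits

H(X|Y) = H(X,Y) - H(Y) = 3.56668 - 1.86608 = 1.7006 bits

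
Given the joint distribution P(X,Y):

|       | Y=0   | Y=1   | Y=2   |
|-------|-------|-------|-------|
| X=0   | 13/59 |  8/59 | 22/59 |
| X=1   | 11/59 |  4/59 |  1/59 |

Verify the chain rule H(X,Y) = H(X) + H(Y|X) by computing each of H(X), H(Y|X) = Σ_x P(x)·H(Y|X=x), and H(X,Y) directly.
H(X) = 0.8432 bits, H(Y|X) = 1.3739 bits, H(X,Y) = 2.2171 bits

Marginal of X (row sums):
  P(X=0) = 13/59 + 8/59 + 22/59 = 43/59
  P(X=1) = 11/59 + 4/59 + 1/59 = 16/59
H(X) = -[(43/59)·log₂(43/59) + (16/59)·log₂(16/59)]
  = 0.33261 + 0.51055 = 0.8432 bits

H(Y|X) = Σ_x P(x)·H(Y|X=x):
  X=0: P(X=0) = 43/59, P(Y|X=0) = (13/43, 8/43, 22/43) → H(Y|X=0) = 1.46782
  X=1: P(X=1) = 16/59, P(Y|X=1) = (11/16, 1/4, 1/16) → H(Y|X=1) = 1.12164
H(Y|X) = (43/59)·1.46782 + (16/59)·1.12164 = 1.3739 bits

H(X,Y) = -Σ_{x,y} P(x,y) log₂ P(x,y). Per-cell terms -P(x,y)·log₂P(x,y):
  X=0: 0.48082, 0.39087, 0.53069
  X=1: 0.45179, 0.26323, 0.09971
Sum of the 6 terms: H(X,Y) = 2.2171 bits

Chain rule check:
  H(X) + H(Y|X) = 0.8432 + 1.3739 = 2.2171 bits
  H(X,Y) = 2.2171 bits
✓ Chain rule verified.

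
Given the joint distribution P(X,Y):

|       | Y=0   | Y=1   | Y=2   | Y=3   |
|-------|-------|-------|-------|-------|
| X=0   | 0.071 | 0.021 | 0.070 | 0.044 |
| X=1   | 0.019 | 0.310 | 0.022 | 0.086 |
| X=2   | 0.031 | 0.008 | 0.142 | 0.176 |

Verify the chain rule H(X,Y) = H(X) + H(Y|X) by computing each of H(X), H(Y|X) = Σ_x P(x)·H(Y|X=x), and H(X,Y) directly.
H(X) = 1.5219 bits, H(Y|X) = 1.4429 bits, H(X,Y) = 2.9649 bits

Marginal of X (row sums):
  P(X=0) = 0.071 + 0.021 + 0.070 + 0.044 = 0.206
  P(X=1) = 0.019 + 0.310 + 0.022 + 0.086 = 0.437
  P(X=2) = 0.031 + 0.008 + 0.142 + 0.176 = 0.357
H(X) = -[0.206·log₂(0.206) + 0.437·log₂(0.437) + 0.357·log₂(0.357)]
  = 0.46953 + 0.52191 + 0.53050 = 1.5219 bits

H(Y|X) = Σ_x P(x)·H(Y|X=x):
  X=0: P(X=0) = 0.206, P(Y|X=0) = (71/206, 21/206, 35/103, 22/103) → H(Y|X=0) = 1.87031
  X=1: P(X=1) = 0.437, P(Y|X=1) = (1/23, 310/437, 22/437, 86/437) → H(Y|X=1) = 1.22669
  X=2: P(X=2) = 0.357, P(Y|X=2) = (31/357, 8/357, 142/357, 176/357) → H(Y|X=2) = 1.46100
H(Y|X) = 0.206·1.87031 + 0.437·1.22669 + 0.357·1.46100 = 1.4429 bits

H(X,Y) = -Σ_{x,y} P(x,y) log₂ P(x,y). Per-cell terms -P(x,y)·log₂P(x,y):
  X=0: 0.27094, 0.11704, 0.26856, 0.19828
  X=1: 0.10864, 0.52379, 0.12114, 0.30440
  X=2: 0.15536, 0.05573, 0.39988, 0.44112
Sum of the 12 terms: H(X,Y) = 2.9649 bits

Chain rule check:
  H(X) + H(Y|X) = 1.5219 + 1.4429 = 2.9648 bits
  H(X,Y) = 2.9649 bits
✓ Chain rule verified (Δ = 0.0001 is 4-dp rounding noise: each of the three values was rounded independently).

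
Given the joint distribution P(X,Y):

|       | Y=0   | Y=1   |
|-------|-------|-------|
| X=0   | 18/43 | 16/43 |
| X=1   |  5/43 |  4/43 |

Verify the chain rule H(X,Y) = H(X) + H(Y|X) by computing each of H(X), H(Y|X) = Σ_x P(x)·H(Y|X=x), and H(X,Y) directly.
H(X) = 0.7401 bits, H(Y|X) = 0.9962 bits, H(X,Y) = 1.7363 bits

Marginal of X (row sums):
  P(X=0) = 18/43 + 16/43 = 34/43
  P(X=1) = 5/43 + 4/43 = 9/43
H(X) = -[(34/43)·log₂(34/43) + (9/43)·log₂(9/43)]
  = 0.267890 + 0.472257 = 0.7401 bits

H(Y|X) = Σ_x P(x)·H(Y|X=x):
  X=0: P(X=0) = 34/43, P(Y|X=0) = (9/17, 8/17) → H(Y|X=0) = 0.997503
  X=1: P(X=1) = 9/43, P(Y|X=1) = (5/9, 4/9) → H(Y|X=1) = 0.991076
H(Y|X) = (34/43)·0.997503 + (9/43)·0.991076 = 0.9962 bits

H(X,Y) = -Σ_{x,y} P(x,y) log₂ P(x,y). Per-cell terms -P(x,y)·log₂P(x,y):
  X=0: 0.525910, 0.530703
  X=1: 0.360969, 0.318722
Sum of the 4 terms: H(X,Y) = 1.7363 bits

Chain rule check:
  H(X) + H(Y|X) = 0.7401 + 0.9962 = 1.7363 bits
  H(X,Y) = 1.7363 bits
✓ Chain rule verified.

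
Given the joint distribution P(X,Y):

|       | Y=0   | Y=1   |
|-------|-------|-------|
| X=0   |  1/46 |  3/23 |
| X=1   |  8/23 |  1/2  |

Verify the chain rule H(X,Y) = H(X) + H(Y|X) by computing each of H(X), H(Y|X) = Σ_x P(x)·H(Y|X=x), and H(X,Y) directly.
H(X) = 0.6153 bits, H(Y|X) = 0.9181 bits, H(X,Y) = 1.5333 bits

Marginal of X (row sums):
  P(X=0) = 1/46 + 3/23 = 7/46
  P(X=1) = 8/23 + 1/2 = 39/46
H(X) = -[(7/46)·log₂(7/46) + (39/46)·log₂(39/46)]
  = 0.413336 + 0.201918 = 0.6153 bits

H(Y|X) = Σ_x P(x)·H(Y|X=x):
  X=0: P(X=0) = 7/46, P(Y|X=0) = (1/7, 6/7) → H(Y|X=0) = 0.591673
  X=1: P(X=1) = 39/46, P(Y|X=1) = (16/39, 23/39) → H(Y|X=1) = 0.976635
H(Y|X) = (7/46)·0.591673 + (39/46)·0.976635 = 0.9181 bits

H(X,Y) = -Σ_{x,y} P(x,y) log₂ P(x,y). Per-cell terms -P(x,y)·log₂P(x,y):
  X=0: 0.120077, 0.383296
  X=1: 0.529935, 0.500000
Sum of the 4 terms: H(X,Y) = 1.5333 bits

Chain rule check:
  H(X) + H(Y|X) = 0.6153 + 0.9181 = 1.5334 bits
  H(X,Y) = 1.5333 bits
✓ Chain rule verified (Δ = 0.0001 is 4-dp rounding noise: each of the three values was rounded independently).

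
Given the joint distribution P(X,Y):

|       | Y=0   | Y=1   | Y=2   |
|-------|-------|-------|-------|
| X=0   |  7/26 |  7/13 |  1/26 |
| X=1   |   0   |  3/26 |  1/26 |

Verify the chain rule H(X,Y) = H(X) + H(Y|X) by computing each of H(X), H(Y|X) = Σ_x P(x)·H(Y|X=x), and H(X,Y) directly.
H(X) = 0.6194 bits, H(Y|X) = 1.0922 bits, H(X,Y) = 1.7116 bits

Marginal of X (row sums):
  P(X=0) = 7/26 + 7/13 + 1/26 = 11/13
  P(X=1) = 0 + 3/26 + 1/26 = 2/13
H(X) = -[(11/13)·log₂(11/13) + (2/13)·log₂(2/13)]
  = 0.20393 + 0.41545 = 0.6194 bits

H(Y|X) = Σ_x P(x)·H(Y|X=x):
  X=0: P(X=0) = 11/13, P(Y|X=0) = (7/22, 7/11, 1/22) → H(Y|X=0) = 1.14332
  X=1: P(X=1) = 2/13, P(Y|X=1) = (0, 3/4, 1/4) → H(Y|X=1) = 0.81128
H(Y|X) = (11/13)·1.14332 + (2/13)·0.81128 = 1.0922 bits

H(X,Y) = -Σ_{x,y} P(x,y) log₂ P(x,y). Per-cell terms -P(x,y)·log₂P(x,y):
  X=0: 0.50968, 0.48089, 0.18079
  X=1: 0.00000, 0.35948, 0.18079
  (cells with P = 0 contribute 0)
Sum of the 6 terms: H(X,Y) = 1.7116 bits

Chain rule check:
  H(X) + H(Y|X) = 0.6194 + 1.0922 = 1.7116 bits
  H(X,Y) = 1.7116 bits
✓ Chain rule verified.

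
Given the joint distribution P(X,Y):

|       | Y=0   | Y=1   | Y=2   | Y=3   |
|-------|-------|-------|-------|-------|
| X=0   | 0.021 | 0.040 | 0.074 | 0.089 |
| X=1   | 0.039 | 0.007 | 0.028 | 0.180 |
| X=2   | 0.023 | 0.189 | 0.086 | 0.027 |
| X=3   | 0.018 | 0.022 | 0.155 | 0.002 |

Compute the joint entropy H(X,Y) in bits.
3.3986 bits

H(X,Y) = -Σ_{x,y} P(x,y) log₂ P(x,y). Per-cell terms -P(x,y)·log₂P(x,y):
  X=0: 0.11704, 0.18575, 0.27797, 0.31061
  X=1: 0.18253, 0.05011, 0.14444, 0.44531
  X=2: 0.12517, 0.45427, 0.30440, 0.14069
  X=3: 0.10433, 0.12114, 0.41690, 0.01793
Sum of the 16 terms: H(X,Y) = 3.3986 bits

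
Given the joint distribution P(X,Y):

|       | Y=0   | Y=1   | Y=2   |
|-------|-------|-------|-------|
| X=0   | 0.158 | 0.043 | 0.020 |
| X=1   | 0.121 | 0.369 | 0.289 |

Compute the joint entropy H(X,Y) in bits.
2.1456 bits

H(X,Y) = -Σ_{x,y} P(x,y) log₂ P(x,y). Per-cell terms -P(x,y)·log₂P(x,y):
  X=0: 0.420597, 0.195199, 0.112877
  X=1: 0.368677, 0.530735, 0.517558
Sum of the 6 terms: H(X,Y) = 2.1456 bits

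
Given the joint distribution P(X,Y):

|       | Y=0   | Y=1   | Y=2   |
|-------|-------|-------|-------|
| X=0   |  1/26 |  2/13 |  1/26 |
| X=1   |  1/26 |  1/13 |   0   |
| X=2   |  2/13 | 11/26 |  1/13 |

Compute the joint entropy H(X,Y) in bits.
2.4676 bits

H(X,Y) = -Σ_{x,y} P(x,y) log₂ P(x,y). Per-cell terms -P(x,y)·log₂P(x,y):
  X=0: 0.1808, 0.4155, 0.1808
  X=1: 0.1808, 0.2846, 0.0000
  X=2: 0.4155, 0.5250, 0.2846
  (cells with P = 0 contribute 0)
Sum of the 9 terms: H(X,Y) = 2.4676 bits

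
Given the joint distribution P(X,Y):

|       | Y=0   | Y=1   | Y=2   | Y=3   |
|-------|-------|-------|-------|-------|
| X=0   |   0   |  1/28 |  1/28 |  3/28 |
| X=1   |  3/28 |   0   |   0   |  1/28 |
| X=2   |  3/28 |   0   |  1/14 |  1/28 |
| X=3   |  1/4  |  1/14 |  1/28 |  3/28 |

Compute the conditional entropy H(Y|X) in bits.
1.4484 bits

H(Y|X) = H(X,Y) - H(X)

H(X,Y) = -Σ_{x,y} P(x,y) log₂ P(x,y). Per-cell terms -P(x,y)·log₂P(x,y):
  X=0: 0.00000, 0.17169, 0.17169, 0.34526
  X=1: 0.34526, 0.00000, 0.00000, 0.17169
  X=2: 0.34526, 0.00000, 0.27195, 0.17169
  X=3: 0.50000, 0.27195, 0.17169, 0.34526
  (cells with P = 0 contribute 0)
Sum of the 16 terms: H(X,Y) = 3.2834 bits

Marginal of X (row sums):
  P(X=0) = 0 + 1/28 + 1/28 + 3/28 = 5/28
  P(X=1) = 3/28 + 0 + 0 + 1/28 = 1/7
  P(X=2) = 3/28 + 0 + 1/14 + 1/28 = 3/14
  P(X=3) = 1/4 + 1/14 + 1/28 + 3/28 = 13/28
H(X) = -[(5/28)·log₂(5/28) + (1/7)·log₂(1/7) + (3/14)·log₂(3/14) + (13/28)·log₂(13/28)]
  = 0.44383 + 0.40105 + 0.47623 + 0.51392 = 1.8350 bits

H(Y|X) = H(X,Y) - H(X) = 3.2834 - 1.8350 = 1.4484 bits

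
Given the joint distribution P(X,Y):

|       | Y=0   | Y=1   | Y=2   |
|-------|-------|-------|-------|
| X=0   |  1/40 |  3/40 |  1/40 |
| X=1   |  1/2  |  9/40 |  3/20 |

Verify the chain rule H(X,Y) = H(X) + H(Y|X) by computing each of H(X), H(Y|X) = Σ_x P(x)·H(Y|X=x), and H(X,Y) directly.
H(X) = 0.5436 bits, H(Y|X) = 1.3975 bits, H(X,Y) = 1.9411 bits

Marginal of X (row sums):
  P(X=0) = 1/40 + 3/40 + 1/40 = 1/8
  P(X=1) = 1/2 + 9/40 + 3/20 = 7/8
H(X) = -[(1/8)·log₂(1/8) + (7/8)·log₂(7/8)]
  = 0.3750000 + 0.1685644 = 0.5436 bits

H(Y|X) = Σ_x P(x)·H(Y|X=x):
  X=0: P(X=0) = 1/8, P(Y|X=0) = (1/5, 3/5, 1/5) → H(Y|X=0) = 1.3709506
  X=1: P(X=1) = 7/8, P(Y|X=1) = (4/7, 9/35, 6/35) → H(Y|X=1) = 1.4013498
H(Y|X) = (1/8)·1.3709506 + (7/8)·1.4013498 = 1.3975 bits

H(X,Y) = -Σ_{x,y} P(x,y) log₂ P(x,y). Per-cell terms -P(x,y)·log₂P(x,y):
  X=0: 0.1330482, 0.2802724, 0.1330482
  X=1: 0.5000000, 0.4842007, 0.4105448
Sum of the 6 terms: H(X,Y) = 1.9411 bits

Chain rule check:
  H(X) + H(Y|X) = 0.5436 + 1.3975 = 1.9411 bits
  H(X,Y) = 1.9411 bits
✓ Chain rule verified.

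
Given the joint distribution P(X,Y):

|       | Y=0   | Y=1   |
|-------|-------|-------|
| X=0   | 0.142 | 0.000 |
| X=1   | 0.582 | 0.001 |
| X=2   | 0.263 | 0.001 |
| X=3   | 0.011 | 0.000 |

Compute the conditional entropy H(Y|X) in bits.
0.0201 bits

H(Y|X) = H(X,Y) - H(X)

H(X,Y) = -Σ_{x,y} P(x,y) log₂ P(x,y). Per-cell terms -P(x,y)·log₂P(x,y):
  X=0: 0.399877, 0.000000
  X=1: 0.454489, 0.009966
  X=2: 0.506766, 0.009966
  X=3: 0.071570, 0.000000
  (cells with P = 0 contribute 0)
Sum of the 8 terms: H(X,Y) = 1.45263 bits

Marginal of X (row sums):
  P(X=0) = 0.142 + 0.000 = 0.142
  P(X=1) = 0.582 + 0.001 = 0.583
  P(X=2) = 0.263 + 0.001 = 0.264
  P(X=3) = 0.011 + 0.000 = 0.011
H(X) = -[0.142·log₂(0.142) + 0.583·log₂(0.583) + 0.264·log₂(0.264) + 0.011·log₂(0.011)]
  = 0.399877 + 0.453826 + 0.507247 + 0.071570 = 1.43252 bits

H(Y|X) = H(X,Y) - H(X) = 1.45263 - 1.43252 = 0.0201 bits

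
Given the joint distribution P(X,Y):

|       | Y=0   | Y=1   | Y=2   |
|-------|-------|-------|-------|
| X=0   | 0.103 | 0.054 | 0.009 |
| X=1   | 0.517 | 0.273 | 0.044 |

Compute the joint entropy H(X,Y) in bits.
1.8280 bits

H(X,Y) = -Σ_{x,y} P(x,y) log₂ P(x,y). Per-cell terms -P(x,y)·log₂P(x,y):
  X=0: 0.33777, 0.22739, 0.06116
  X=1: 0.49206, 0.51134, 0.19828
Sum of the 6 terms: H(X,Y) = 1.8280 bits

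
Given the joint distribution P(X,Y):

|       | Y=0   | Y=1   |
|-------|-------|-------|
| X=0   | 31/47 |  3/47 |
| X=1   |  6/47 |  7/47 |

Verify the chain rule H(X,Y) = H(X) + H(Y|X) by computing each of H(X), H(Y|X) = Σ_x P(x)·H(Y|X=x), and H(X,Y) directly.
H(X) = 0.8508 bits, H(Y|X) = 0.5869 bits, H(X,Y) = 1.4376 bits

Marginal of X (row sums):
  P(X=0) = 31/47 + 3/47 = 34/47
  P(X=1) = 6/47 + 7/47 = 13/47
H(X) = -[(34/47)·log₂(34/47) + (13/47)·log₂(13/47)]
  = 0.33792 + 0.51285 = 0.8508 bits

H(Y|X) = Σ_x P(x)·H(Y|X=x):
  X=0: P(X=0) = 34/47, P(Y|X=0) = (31/34, 3/34) → H(Y|X=0) = 0.43055
  X=1: P(X=1) = 13/47, P(Y|X=1) = (6/13, 7/13) → H(Y|X=1) = 0.99573
H(Y|X) = (34/47)·0.43055 + (13/47)·0.99573 = 0.5869 bits

H(X,Y) = -Σ_{x,y} P(x,y) log₂ P(x,y). Per-cell terms -P(x,y)·log₂P(x,y):
  X=0: 0.39600, 0.25338
  X=1: 0.37910, 0.40916
Sum of the 4 terms: H(X,Y) = 1.4376 bits

Chain rule check:
  H(X) + H(Y|X) = 0.8508 + 0.5869 = 1.4377 bits
  H(X,Y) = 1.4376 bits
✓ Chain rule verified (Δ = 0.0001 is 4-dp rounding noise: each of the three values was rounded independently).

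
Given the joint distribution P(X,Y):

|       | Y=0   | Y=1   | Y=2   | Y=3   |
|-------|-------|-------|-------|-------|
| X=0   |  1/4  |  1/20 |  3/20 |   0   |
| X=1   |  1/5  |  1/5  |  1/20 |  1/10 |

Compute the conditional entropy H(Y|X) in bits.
1.6109 bits

H(Y|X) = H(X,Y) - H(X)

H(X,Y) = -Σ_{x,y} P(x,y) log₂ P(x,y). Per-cell terms -P(x,y)·log₂P(x,y):
  X=0: 0.5000, 0.2161, 0.4105, 0.0000
  X=1: 0.4644, 0.4644, 0.2161, 0.3322
  (cells with P = 0 contribute 0)
Sum of the 8 terms: H(X,Y) = 2.6037 bits

Marginal of X (row sums):
  P(X=0) = 1/4 + 1/20 + 3/20 + 0 = 9/20
  P(X=1) = 1/5 + 1/5 + 1/20 + 1/10 = 11/20
H(X) = -[(9/20)·log₂(9/20) + (11/20)·log₂(11/20)]
  = 0.5184 + 0.4744 = 0.9928 bits

H(Y|X) = H(X,Y) - H(X) = 2.6037 - 0.9928 = 1.6109 bits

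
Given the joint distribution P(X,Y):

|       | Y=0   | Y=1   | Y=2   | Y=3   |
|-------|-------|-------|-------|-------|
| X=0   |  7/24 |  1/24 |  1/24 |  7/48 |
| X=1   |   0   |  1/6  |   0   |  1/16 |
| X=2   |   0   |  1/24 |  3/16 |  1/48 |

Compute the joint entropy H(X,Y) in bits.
2.7467 bits

H(X,Y) = -Σ_{x,y} P(x,y) log₂ P(x,y). Per-cell terms -P(x,y)·log₂P(x,y):
  X=0: 0.51847, 0.19104, 0.19104, 0.40507
  X=1: 0.00000, 0.43083, 0.00000, 0.25000
  X=2: 0.00000, 0.19104, 0.45282, 0.11635
  (cells with P = 0 contribute 0)
Sum of the 12 terms: H(X,Y) = 2.7467 bits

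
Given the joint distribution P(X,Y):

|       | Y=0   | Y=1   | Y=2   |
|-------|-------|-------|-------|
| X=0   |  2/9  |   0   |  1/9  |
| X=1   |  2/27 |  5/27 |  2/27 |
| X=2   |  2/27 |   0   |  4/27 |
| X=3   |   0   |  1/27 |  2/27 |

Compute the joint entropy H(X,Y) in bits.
2.9818 bits

H(X,Y) = -Σ_{x,y} P(x,y) log₂ P(x,y). Per-cell terms -P(x,y)·log₂P(x,y):
  X=0: 0.48221, 0.00000, 0.35221
  X=1: 0.27814, 0.45055, 0.27814
  X=2: 0.27814, 0.00000, 0.40813
  X=3: 0.00000, 0.17611, 0.27814
  (cells with P = 0 contribute 0)
Sum of the 12 terms: H(X,Y) = 2.9818 bits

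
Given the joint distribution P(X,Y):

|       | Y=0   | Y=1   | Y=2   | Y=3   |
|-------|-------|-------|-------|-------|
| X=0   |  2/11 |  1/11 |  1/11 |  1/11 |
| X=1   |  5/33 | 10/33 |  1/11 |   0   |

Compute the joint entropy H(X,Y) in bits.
2.6396 bits

H(X,Y) = -Σ_{x,y} P(x,y) log₂ P(x,y). Per-cell terms -P(x,y)·log₂P(x,y):
  X=0: 0.44717, 0.31449, 0.31449, 0.31449
  X=1: 0.41249, 0.52196, 0.31449, 0.00000
  (cells with P = 0 contribute 0)
Sum of the 8 terms: H(X,Y) = 2.6396 bits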